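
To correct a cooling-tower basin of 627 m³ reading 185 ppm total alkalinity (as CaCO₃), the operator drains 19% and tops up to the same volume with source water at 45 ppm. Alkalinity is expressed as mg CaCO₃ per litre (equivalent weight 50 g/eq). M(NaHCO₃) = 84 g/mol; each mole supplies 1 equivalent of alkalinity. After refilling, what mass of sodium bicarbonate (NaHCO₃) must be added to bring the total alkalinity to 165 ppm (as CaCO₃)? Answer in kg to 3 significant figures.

6.95 kg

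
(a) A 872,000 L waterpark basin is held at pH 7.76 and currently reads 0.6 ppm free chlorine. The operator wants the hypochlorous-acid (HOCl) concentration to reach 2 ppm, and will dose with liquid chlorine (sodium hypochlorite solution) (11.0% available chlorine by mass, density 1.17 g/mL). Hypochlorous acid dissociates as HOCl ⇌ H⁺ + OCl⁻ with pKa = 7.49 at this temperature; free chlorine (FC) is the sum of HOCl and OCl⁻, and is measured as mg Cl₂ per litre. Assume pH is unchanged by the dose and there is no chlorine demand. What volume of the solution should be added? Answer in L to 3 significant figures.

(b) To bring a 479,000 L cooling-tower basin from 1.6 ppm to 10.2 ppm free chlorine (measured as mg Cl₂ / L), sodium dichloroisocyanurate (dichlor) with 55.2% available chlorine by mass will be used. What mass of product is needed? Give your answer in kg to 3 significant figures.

(a) [OCl⁻]/[HOCl] = 10^(pH − pKa) = 10^(7.76 − 7.49) = 1.862; fraction as HOCl = 1/(1 + 1.862) = 0.3494.
(a) Free chlorine required for 2 ppm HOCl: 2 / 0.3494 = 5.724 ppm.
(a) FC to add: 5.724 − 0.6 = 5.124 mg/L as Cl₂.
(a) Cl₂ equivalent: 5.124 mg/L × 872,000 L = 4468 g.
(a) Product at 11.0% available Cl: 4468 / 0.11 = 40,620 g.
(a) Volume: 40,620 g ÷ 1.17 g/mL = 34,720 mL.

(b) Chlorine deficit: 10.2 − 1.6 = 8.6 ppm = 8.6 mg/L as Cl₂.
(b) Cl₂ equivalent needed: 8.6 mg/L × 479,000 L = 4,119,000 mg = 4119 g.
(b) Product at 55.2% available chlorine: 4119 / 0.552 = 7463 g.

(a) 34.7 L; (b) 7.46 kg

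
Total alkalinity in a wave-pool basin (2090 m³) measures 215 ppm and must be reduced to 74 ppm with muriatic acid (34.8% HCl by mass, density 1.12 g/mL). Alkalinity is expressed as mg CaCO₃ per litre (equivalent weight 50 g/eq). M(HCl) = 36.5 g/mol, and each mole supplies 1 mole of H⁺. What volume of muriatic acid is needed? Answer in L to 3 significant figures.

552 L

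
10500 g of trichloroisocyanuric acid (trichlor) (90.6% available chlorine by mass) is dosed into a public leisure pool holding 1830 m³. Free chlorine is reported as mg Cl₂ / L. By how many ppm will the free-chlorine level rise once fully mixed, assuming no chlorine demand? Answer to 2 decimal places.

Volume: 1830 m³ = 1,830,000 L.
Available chlorine delivered: 10,500 g × 0.906 = 9513 g as Cl₂.
Concentration rise: 9513 g / 1,830,000 L = 5.198 mg/L = 5.20 ppm.

5.20 ppm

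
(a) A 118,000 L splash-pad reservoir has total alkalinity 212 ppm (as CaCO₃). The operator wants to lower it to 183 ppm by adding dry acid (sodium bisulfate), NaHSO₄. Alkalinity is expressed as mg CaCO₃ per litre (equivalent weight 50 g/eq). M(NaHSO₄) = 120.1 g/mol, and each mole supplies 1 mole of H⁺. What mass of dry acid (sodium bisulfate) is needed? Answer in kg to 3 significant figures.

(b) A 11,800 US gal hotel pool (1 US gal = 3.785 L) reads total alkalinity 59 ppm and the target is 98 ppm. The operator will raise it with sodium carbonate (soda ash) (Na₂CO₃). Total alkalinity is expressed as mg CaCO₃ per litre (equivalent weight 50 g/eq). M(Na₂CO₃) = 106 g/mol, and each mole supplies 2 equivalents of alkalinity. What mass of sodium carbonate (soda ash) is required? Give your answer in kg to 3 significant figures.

(a) 8.22 kg; (b) 1.85 kg

(a) Alkalinity to neutralize: (212 − 183) = 29 mg/L as CaCO₃ × 118,000 L = 3422 g as CaCO₃.
(a) Equivalents of H⁺ required: 3422 ÷ 50 g/eq = 68.44 eq = 68.44 mol NaHSO₄.
(a) Mass of NaHSO₄: 68.44 × 120.1 = 8220 g.

(b) Volume: 11,800 US gal × 3.785 L/gal = 44,663 L.
(b) Alkalinity to add: (98 − 59) = 39 mg/L as CaCO₃ × 44,663 L = 1742 g as CaCO₃.
(b) Equivalents: 1742 g ÷ 50 g/eq = 34.84 eq.
(b) Each mole of Na₂CO₃ supplies 2 eq, so 34.84 / 2 = 17.42 mol.
(b) Mass: 17.42 mol × 106 g/mol = 1846 g.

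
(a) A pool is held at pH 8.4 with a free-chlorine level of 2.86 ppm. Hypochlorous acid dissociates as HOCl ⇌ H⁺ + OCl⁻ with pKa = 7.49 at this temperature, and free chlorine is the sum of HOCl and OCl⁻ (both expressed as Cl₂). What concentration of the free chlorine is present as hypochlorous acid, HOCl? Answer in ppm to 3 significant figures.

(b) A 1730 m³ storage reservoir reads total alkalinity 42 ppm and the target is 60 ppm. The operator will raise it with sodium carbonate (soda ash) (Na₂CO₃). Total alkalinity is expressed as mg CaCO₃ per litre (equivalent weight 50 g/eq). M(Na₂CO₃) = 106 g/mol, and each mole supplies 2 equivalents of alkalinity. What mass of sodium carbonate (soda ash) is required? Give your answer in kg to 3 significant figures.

(a) [OCl⁻]/[HOCl] = 10^(pH − pKa) = 10^(8.4 − 7.49) = 10^0.91 = 8.128.
(a) Fraction as HOCl = 1 / (1 + 8.128) = 0.1095.
(a) HOCl = 0.1095 × 2.86 ppm = 0.3133 ppm.

(b) Volume: 1730 m³ = 1,730,000 L.
(b) Alkalinity to add: (60 − 42) = 18 mg/L as CaCO₃ × 1,730,000 L = 31,140 g as CaCO₃.
(b) Equivalents: 31,140 g ÷ 50 g/eq = 622.8 eq.
(b) Each mole of Na₂CO₃ supplies 2 eq, so 622.8 / 2 = 311.4 mol.
(b) Mass: 311.4 mol × 106 g/mol = 33,010 g.

(a) 0.313 ppm; (b) 33.0 kg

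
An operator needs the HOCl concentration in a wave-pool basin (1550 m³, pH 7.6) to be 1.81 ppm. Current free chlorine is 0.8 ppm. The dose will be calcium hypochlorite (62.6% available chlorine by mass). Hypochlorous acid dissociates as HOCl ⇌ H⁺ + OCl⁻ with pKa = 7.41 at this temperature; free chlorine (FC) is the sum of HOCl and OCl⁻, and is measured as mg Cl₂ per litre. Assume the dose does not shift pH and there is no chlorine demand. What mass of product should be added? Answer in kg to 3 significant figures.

Volume: 1550 m³ = 1,550,000 L.
[OCl⁻]/[HOCl] = 10^(pH − pKa) = 10^(7.6 − 7.41) = 1.549; fraction as HOCl = 1/(1 + 1.549) = 0.3923.
Free chlorine required for 1.81 ppm HOCl: 1.81 / 0.3923 = 4.613 ppm.
FC to add: 4.613 − 0.8 = 3.813 mg/L as Cl₂.
Cl₂ equivalent: 3.813 mg/L × 1,550,000 L = 5911 g.
Product at 62.6% available Cl: 5911 / 0.626 = 9442 g.

9.44 kg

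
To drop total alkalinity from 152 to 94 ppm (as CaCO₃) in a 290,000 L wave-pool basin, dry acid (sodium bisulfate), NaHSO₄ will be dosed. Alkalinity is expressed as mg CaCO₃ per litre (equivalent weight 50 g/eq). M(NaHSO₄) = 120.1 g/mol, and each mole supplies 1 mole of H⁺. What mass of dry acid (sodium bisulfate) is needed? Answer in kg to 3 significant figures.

40.4 kg

Alkalinity to neutralize: (152 − 94) = 58 mg/L as CaCO₃ × 290,000 L = 16,820 g as CaCO₃.
Equivalents of H⁺ required: 16,820 ÷ 50 g/eq = 336.4 eq = 336.4 mol NaHSO₄.
Mass of NaHSO₄: 336.4 × 120.1 = 40,400 g.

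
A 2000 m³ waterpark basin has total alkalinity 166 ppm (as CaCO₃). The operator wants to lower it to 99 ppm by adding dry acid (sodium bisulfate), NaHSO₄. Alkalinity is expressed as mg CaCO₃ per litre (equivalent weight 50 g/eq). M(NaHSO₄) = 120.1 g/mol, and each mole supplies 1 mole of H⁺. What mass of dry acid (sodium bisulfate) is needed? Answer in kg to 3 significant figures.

Volume: 2000 m³ = 2,000,000 L.
Alkalinity to neutralize: (166 − 99) = 67 mg/L as CaCO₃ × 2,000,000 L = 134,000 g as CaCO₃.
Equivalents of H⁺ required: 134,000 ÷ 50 g/eq = 2680 eq = 2680 mol NaHSO₄.
Mass of NaHSO₄: 2680 × 120.1 = 321,900 g.

322 kg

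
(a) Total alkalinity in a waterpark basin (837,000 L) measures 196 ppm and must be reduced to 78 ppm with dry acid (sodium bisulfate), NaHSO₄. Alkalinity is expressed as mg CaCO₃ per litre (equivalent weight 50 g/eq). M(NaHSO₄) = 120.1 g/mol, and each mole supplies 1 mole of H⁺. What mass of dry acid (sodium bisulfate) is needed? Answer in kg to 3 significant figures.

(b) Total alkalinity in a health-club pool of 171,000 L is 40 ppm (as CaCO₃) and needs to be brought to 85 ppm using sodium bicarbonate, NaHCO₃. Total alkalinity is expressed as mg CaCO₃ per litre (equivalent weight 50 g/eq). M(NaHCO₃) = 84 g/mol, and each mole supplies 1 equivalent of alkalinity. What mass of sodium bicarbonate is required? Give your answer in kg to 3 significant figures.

(a) 237 kg; (b) 12.9 kg

(a) Alkalinity to neutralize: (196 − 78) = 118 mg/L as CaCO₃ × 837,000 L = 98,770 g as CaCO₃.
(a) Equivalents of H⁺ required: 98,770 ÷ 50 g/eq = 1975 eq = 1975 mol NaHSO₄.
(a) Mass of NaHSO₄: 1975 × 120.1 = 237,200 g.

(b) Alkalinity to add: (85 − 40) = 45 mg/L as CaCO₃ × 171,000 L = 7695 g as CaCO₃.
(b) Equivalents: 7695 g ÷ 50 g/eq = 153.9 eq.
(b) NaHCO₃ supplies 1 eq per mole → 153.9 mol.
(b) Mass: 153.9 mol × 84 g/mol = 12,930 g.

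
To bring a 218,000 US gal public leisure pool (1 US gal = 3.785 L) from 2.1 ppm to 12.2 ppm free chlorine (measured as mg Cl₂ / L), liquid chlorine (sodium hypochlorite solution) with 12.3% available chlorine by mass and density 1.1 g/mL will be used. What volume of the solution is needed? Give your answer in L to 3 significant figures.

61.6 L

Volume: 218,000 US gal × 3.785 L/gal = 825,130 L.
Chlorine deficit: 12.2 − 2.1 = 10.1 ppm = 10.1 mg/L as Cl₂.
Cl₂ equivalent needed: 10.1 mg/L × 825,130 L = 8,334,000 mg = 8334 g.
Product at 12.3% available chlorine: 8334 / 0.123 = 67,750 g.
Volume at density 1.1 g/mL: 67,750 g ÷ 1.1 g/mL = 61,600 mL.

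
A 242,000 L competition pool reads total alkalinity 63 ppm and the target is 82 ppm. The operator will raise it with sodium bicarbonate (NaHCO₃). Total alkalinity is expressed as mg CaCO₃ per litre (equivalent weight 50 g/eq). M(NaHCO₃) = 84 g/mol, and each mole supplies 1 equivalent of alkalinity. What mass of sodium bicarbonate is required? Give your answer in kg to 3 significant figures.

7.72 kg

Alkalinity to add: (82 − 63) = 19 mg/L as CaCO₃ × 242,000 L = 4598 g as CaCO₃.
Equivalents: 4598 g ÷ 50 g/eq = 91.96 eq.
NaHCO₃ supplies 1 eq per mole → 91.96 mol.
Mass: 91.96 mol × 84 g/mol = 7725 g.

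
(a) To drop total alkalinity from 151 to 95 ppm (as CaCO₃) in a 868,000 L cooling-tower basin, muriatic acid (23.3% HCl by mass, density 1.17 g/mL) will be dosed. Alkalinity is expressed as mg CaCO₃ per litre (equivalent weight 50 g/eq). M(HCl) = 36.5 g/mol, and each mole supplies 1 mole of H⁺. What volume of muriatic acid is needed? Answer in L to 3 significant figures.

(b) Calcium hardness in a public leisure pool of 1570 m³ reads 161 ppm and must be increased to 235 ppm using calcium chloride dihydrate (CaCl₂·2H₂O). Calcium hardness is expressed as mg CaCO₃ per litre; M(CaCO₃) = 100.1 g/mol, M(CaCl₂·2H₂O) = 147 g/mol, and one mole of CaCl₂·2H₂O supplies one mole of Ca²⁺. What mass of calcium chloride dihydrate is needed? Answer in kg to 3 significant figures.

(a) 130 L; (b) 171 kg

(a) Alkalinity to neutralize: (151 − 95) = 56 mg/L as CaCO₃ × 868,000 L = 48,610 g as CaCO₃.
(a) Equivalents of H⁺ required: 48,610 ÷ 50 g/eq = 972.2 eq = 972.2 mol HCl.
(a) Mass of HCl: 972.2 × 36.5 = 35,480 g.
(a) Mass of 23.3% solution: 35,480 / 0.233 = 152,300 g.
(a) Volume: 152,300 g ÷ 1.17 g/mL = 130,200 mL.

(b) Volume: 1570 m³ = 1,570,000 L.
(b) Hardness to add: (235 − 161) = 74 mg/L as CaCO₃ × 1,570,000 L = 116,200 g as CaCO₃.
(b) Moles of Ca²⁺ (1 mol Ca²⁺ ≡ 1 mol CaCO₃): 116,200 / 100.1 g/mol = 1161 mol.
(b) Mass of CaCl₂·2H₂O: 1161 × 147 = 170,600 g.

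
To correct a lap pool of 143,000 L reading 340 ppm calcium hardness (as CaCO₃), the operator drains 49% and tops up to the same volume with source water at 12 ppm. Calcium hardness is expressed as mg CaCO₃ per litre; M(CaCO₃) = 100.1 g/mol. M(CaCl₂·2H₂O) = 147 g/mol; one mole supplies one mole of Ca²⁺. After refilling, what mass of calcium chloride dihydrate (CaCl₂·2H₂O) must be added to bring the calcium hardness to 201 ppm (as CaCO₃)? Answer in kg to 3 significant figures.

4.56 kg

After draining 49% and refilling: 340 × 0.51 + 12 × 0.49 = 179.28 ppm.
Deficit to target: 201 − 179.28 = 21.72 mg/L.
As CaCO₃: 21.72 mg/L × 143,000 L = 3106 g; ÷ 100.1 = 31.03 mol Ca²⁺.
Mass: 31.03 × 147 = 4561 g.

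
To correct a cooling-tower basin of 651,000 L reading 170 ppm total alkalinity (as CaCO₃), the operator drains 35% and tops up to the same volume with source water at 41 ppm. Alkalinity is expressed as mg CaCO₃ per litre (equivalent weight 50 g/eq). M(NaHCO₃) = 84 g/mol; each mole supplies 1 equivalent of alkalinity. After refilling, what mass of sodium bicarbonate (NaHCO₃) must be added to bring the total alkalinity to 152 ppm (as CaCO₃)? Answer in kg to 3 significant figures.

29.7 kg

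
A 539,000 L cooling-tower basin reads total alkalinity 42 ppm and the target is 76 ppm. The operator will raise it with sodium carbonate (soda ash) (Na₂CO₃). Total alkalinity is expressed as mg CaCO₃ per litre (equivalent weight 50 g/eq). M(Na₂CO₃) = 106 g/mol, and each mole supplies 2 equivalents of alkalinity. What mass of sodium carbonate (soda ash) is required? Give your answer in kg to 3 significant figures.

19.4 kg

Alkalinity to add: (76 − 42) = 34 mg/L as CaCO₃ × 539,000 L = 18,330 g as CaCO₃.
Equivalents: 18,330 g ÷ 50 g/eq = 366.5 eq.
Each mole of Na₂CO₃ supplies 2 eq, so 366.5 / 2 = 183.3 mol.
Mass: 183.3 mol × 106 g/mol = 19,430 g.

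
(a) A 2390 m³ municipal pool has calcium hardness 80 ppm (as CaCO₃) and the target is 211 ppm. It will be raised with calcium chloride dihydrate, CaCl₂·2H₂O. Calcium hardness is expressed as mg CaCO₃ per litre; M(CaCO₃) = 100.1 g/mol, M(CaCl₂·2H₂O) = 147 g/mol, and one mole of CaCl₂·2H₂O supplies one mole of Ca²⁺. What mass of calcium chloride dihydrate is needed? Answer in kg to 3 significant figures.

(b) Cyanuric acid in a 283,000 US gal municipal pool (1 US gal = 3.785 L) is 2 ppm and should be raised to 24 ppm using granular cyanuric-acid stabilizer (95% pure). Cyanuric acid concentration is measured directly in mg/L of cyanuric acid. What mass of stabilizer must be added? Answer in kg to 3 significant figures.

(a) 460 kg; (b) 24.8 kg

(a) Volume: 2390 m³ = 2,390,000 L.
(a) Hardness to add: (211 − 80) = 131 mg/L as CaCO₃ × 2,390,000 L = 313,100 g as CaCO₃.
(a) Moles of Ca²⁺ (1 mol Ca²⁺ ≡ 1 mol CaCO₃): 313,100 / 100.1 g/mol = 3128 mol.
(a) Mass of CaCl₂·2H₂O: 3128 × 147 = 459,800 g.

(b) Volume: 283,000 US gal × 3.785 L/gal = 1,071,155 L.
(b) CYA to add: (24 − 2) = 22 mg/L × 1,071,155 L = 23,570 g cyanuric acid.
(b) At 95% purity: 23,570 / 0.95 = 24,810 g product.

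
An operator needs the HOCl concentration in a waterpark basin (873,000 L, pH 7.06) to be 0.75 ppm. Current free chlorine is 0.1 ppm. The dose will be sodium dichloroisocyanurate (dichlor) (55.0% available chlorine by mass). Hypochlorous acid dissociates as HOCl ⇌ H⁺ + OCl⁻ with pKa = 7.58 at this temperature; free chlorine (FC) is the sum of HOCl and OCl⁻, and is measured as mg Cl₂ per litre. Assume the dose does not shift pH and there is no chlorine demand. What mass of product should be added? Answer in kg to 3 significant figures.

1.39 kg

[OCl⁻]/[HOCl] = 10^(pH − pKa) = 10^(7.06 − 7.58) = 0.302; fraction as HOCl = 1/(1 + 0.302) = 0.7681.
Free chlorine required for 0.75 ppm HOCl: 0.75 / 0.7681 = 0.9765 ppm.
FC to add: 0.9765 − 0.1 = 0.8765 mg/L as Cl₂.
Cl₂ equivalent: 0.8765 mg/L × 873,000 L = 765.2 g.
Product at 55.0% available Cl: 765.2 / 0.55 = 1391 g.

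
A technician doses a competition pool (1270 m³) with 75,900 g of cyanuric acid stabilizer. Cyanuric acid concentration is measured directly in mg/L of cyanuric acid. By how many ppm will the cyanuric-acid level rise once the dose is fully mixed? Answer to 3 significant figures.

59.8 ppm

Volume: 1270 m³ = 1,270,000 L.
Rise: 75,900 g / 1,270,000 L × 1000 = 59.76 mg/L.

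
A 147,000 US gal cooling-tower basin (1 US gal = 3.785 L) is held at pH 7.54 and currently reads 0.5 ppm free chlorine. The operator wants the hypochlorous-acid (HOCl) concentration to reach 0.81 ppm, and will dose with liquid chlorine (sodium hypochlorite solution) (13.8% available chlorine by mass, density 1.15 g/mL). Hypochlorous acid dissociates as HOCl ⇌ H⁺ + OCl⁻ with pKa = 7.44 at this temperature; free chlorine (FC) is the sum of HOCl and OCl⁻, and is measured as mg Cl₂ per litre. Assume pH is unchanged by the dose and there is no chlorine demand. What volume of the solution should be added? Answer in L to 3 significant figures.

4.66 L

Volume: 147,000 US gal × 3.785 L/gal = 556,395 L.
[OCl⁻]/[HOCl] = 10^(pH − pKa) = 10^(7.54 − 7.44) = 1.259; fraction as HOCl = 1/(1 + 1.259) = 0.4427.
Free chlorine required for 0.81 ppm HOCl: 0.81 / 0.4427 = 1.83 ppm.
FC to add: 1.83 − 0.5 = 1.33 mg/L as Cl₂.
Cl₂ equivalent: 1.33 mg/L × 556,395 L = 739.9 g.
Product at 13.8% available Cl: 739.9 / 0.138 = 5361 g.
Volume: 5361 g ÷ 1.15 g/mL = 4662 mL.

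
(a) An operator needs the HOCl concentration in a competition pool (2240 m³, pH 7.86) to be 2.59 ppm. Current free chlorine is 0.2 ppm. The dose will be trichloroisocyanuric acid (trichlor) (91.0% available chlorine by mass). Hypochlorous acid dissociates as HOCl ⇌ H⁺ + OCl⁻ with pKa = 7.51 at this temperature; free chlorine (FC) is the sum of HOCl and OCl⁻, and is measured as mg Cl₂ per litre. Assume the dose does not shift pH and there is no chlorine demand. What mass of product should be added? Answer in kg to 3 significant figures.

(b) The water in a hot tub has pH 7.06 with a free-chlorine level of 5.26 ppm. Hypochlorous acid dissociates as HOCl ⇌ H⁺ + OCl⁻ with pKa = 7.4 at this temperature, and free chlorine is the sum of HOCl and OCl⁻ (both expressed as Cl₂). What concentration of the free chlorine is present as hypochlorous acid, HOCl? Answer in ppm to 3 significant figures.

(a) 20.2 kg; (b) 3.61 ppm

(a) Volume: 2240 m³ = 2,240,000 L.
(a) [OCl⁻]/[HOCl] = 10^(pH − pKa) = 10^(7.86 − 7.51) = 2.239; fraction as HOCl = 1/(1 + 2.239) = 0.3088.
(a) Free chlorine required for 2.59 ppm HOCl: 2.59 / 0.3088 = 8.388 ppm.
(a) FC to add: 8.388 − 0.2 = 8.188 mg/L as Cl₂.
(a) Cl₂ equivalent: 8.188 mg/L × 2,240,000 L = 18,340 g.
(a) Product at 91.0% available Cl: 18,340 / 0.91 = 20,160 g.

(b) [OCl⁻]/[HOCl] = 10^(pH − pKa) = 10^(7.06 − 7.4) = 10^-0.34 = 0.4571.
(b) Fraction as HOCl = 1 / (1 + 0.4571) = 0.6863.
(b) HOCl = 0.6863 × 5.26 ppm = 3.61 ppm.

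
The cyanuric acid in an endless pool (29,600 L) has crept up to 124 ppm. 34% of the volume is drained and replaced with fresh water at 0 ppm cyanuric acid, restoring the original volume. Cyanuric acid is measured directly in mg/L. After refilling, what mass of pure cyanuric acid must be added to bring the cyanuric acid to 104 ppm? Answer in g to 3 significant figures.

After draining 34% and refilling: 124 × 0.66 + 0 × 0.34 = 81.84 ppm.
Deficit to target: 104 − 81.84 = 22.16 mg/L.
Mass: 22.16 mg/L × 29,600 L = 655.9 g cyanuric acid.

656 g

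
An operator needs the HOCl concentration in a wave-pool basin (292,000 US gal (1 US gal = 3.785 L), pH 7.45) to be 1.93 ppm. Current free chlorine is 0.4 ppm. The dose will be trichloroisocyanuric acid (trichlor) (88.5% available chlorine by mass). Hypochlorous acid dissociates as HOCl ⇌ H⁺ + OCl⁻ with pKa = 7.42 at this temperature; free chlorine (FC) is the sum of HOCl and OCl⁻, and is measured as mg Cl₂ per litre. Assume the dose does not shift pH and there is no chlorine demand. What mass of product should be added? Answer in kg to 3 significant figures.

Volume: 292,000 US gal × 3.785 L/gal = 1,105,220 L.
[OCl⁻]/[HOCl] = 10^(pH − pKa) = 10^(7.45 − 7.42) = 1.072; fraction as HOCl = 1/(1 + 1.072) = 0.4827.
Free chlorine required for 1.93 ppm HOCl: 1.93 / 0.4827 = 3.998 ppm.
FC to add: 3.998 − 0.4 = 3.598 mg/L as Cl₂.
Cl₂ equivalent: 3.598 mg/L × 1,105,220 L = 3977 g.
Product at 88.5% available Cl: 3977 / 0.885 = 4493 g.

4.49 kg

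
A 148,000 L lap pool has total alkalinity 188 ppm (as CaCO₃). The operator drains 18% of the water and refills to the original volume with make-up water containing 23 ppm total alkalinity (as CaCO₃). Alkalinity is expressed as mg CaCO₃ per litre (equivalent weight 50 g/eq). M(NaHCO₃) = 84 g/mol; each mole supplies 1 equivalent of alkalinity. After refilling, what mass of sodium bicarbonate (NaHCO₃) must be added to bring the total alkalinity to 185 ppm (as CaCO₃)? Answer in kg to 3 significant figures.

After draining 18% and refilling: 188 × 0.82 + 23 × 0.18 = 158.3 ppm.
Deficit to target: 185 − 158.3 = 26.7 mg/L.
As CaCO₃: 26.7 mg/L × 148,000 L = 3952 g; ÷ 50 g/eq ÷ 1 = 79.03 mol NaHCO₃.
Mass: 79.03 × 84 = 6639 g.

6.64 kg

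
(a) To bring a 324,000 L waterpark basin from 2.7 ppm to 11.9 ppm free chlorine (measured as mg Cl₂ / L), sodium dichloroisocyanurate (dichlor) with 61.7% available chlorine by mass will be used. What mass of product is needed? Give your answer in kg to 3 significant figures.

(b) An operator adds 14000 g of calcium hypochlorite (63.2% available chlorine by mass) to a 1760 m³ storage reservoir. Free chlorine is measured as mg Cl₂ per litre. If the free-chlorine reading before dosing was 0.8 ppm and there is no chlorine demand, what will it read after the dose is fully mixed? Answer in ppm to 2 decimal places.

(a) Chlorine deficit: 11.9 − 2.7 = 9.2 ppm = 9.2 mg/L as Cl₂.
(a) Cl₂ equivalent needed: 9.2 mg/L × 324,000 L = 2,981,000 mg = 2981 g.
(a) Product at 61.7% available chlorine: 2981 / 0.617 = 4831 g.

(b) Volume: 1760 m³ = 1,760,000 L.
(b) Available chlorine delivered: 14,000 g × 0.632 = 8848 g as Cl₂.
(b) Concentration rise: 8848 g / 1,760,000 L = 5.027 mg/L = 5.03 ppm.
(b) Final FC: 0.8 + 5.03 = 5.83 ppm.

(a) 4.83 kg; (b) 5.83 ppm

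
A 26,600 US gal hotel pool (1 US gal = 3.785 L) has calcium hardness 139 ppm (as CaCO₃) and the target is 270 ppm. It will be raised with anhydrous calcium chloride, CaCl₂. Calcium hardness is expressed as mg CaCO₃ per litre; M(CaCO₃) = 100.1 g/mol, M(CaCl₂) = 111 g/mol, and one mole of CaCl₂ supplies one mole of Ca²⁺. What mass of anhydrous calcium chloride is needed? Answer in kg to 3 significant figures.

Volume: 26,600 US gal × 3.785 L/gal = 100,681 L.
Hardness to add: (270 − 139) = 131 mg/L as CaCO₃ × 100,681 L = 13,190 g as CaCO₃.
Moles of Ca²⁺ (1 mol Ca²⁺ ≡ 1 mol CaCO₃): 13,190 / 100.1 g/mol = 131.8 mol.
Mass of CaCl₂: 131.8 × 111 = 14,630 g.

14.6 kg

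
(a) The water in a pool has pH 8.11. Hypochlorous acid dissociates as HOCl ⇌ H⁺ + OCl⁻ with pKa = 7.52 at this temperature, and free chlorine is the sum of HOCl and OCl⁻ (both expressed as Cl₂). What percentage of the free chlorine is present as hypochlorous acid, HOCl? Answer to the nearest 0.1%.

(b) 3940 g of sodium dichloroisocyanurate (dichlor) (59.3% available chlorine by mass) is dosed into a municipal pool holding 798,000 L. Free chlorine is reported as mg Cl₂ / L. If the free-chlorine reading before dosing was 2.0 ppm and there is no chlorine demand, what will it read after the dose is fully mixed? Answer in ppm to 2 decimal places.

(a) 20.4%; (b) 4.93 ppm

(a) [OCl⁻]/[HOCl] = 10^(pH − pKa) = 10^(8.11 − 7.52) = 10^0.59 = 3.89.
(a) Fraction as HOCl = 1 / (1 + 3.89) = 0.2045.

(b) Available chlorine delivered: 3940 g × 0.593 = 2336 g as Cl₂.
(b) Concentration rise: 2336 g / 798,000 L = 2.928 mg/L = 2.93 ppm.
(b) Final FC: 2.0 + 2.93 = 4.93 ppm.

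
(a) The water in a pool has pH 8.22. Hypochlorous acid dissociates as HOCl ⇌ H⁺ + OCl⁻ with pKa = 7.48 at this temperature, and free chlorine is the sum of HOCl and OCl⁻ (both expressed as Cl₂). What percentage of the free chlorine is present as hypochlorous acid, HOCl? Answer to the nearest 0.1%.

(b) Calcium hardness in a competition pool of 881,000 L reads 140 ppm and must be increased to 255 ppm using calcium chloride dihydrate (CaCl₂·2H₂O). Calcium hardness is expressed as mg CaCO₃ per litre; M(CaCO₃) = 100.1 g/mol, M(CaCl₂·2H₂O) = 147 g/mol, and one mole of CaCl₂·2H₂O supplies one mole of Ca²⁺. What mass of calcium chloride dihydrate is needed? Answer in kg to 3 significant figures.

(a) [OCl⁻]/[HOCl] = 10^(pH − pKa) = 10^(8.22 − 7.48) = 10^0.74 = 5.495.
(a) Fraction as HOCl = 1 / (1 + 5.495) = 0.154.

(b) Hardness to add: (255 − 140) = 115 mg/L as CaCO₃ × 881,000 L = 101,300 g as CaCO₃.
(b) Moles of Ca²⁺ (1 mol Ca²⁺ ≡ 1 mol CaCO₃): 101,300 / 100.1 g/mol = 1012 mol.
(b) Mass of CaCl₂·2H₂O: 1012 × 147 = 148,800 g.

(a) 15.4%; (b) 149 kg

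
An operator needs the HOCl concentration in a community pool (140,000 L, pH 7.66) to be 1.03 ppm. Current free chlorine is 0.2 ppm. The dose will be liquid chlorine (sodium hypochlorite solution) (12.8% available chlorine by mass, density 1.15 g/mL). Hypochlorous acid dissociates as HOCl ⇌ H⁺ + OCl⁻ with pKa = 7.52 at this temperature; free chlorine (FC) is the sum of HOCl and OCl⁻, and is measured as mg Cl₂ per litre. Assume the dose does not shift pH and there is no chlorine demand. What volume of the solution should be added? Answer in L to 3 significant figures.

2.14 L

[OCl⁻]/[HOCl] = 10^(pH − pKa) = 10^(7.66 − 7.52) = 1.38; fraction as HOCl = 1/(1 + 1.38) = 0.4201.
Free chlorine required for 1.03 ppm HOCl: 1.03 / 0.4201 = 2.452 ppm.
FC to add: 2.452 − 0.2 = 2.252 mg/L as Cl₂.
Cl₂ equivalent: 2.252 mg/L × 140,000 L = 315.3 g.
Product at 12.8% available Cl: 315.3 / 0.128 = 2463 g.
Volume: 2463 g ÷ 1.15 g/mL = 2142 mL.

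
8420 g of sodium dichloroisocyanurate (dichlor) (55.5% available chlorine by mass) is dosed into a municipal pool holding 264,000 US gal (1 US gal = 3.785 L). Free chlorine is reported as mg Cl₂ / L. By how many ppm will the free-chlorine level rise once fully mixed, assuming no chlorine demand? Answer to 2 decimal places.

4.68 ppm

Volume: 264,000 US gal × 3.785 L/gal = 999,240 L.
Available chlorine delivered: 8420 g × 0.555 = 4673 g as Cl₂.
Concentration rise: 4673 g / 999,240 L = 4.677 mg/L = 4.68 ppm.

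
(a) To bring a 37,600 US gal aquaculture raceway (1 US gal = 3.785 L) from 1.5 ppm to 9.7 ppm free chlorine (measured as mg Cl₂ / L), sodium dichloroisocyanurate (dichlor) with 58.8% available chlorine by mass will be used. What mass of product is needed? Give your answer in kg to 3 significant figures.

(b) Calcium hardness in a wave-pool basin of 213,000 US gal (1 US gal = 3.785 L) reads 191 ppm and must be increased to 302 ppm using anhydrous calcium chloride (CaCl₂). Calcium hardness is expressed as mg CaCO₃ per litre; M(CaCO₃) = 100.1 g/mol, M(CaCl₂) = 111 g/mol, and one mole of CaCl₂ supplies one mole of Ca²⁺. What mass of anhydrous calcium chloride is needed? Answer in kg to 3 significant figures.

(a) Volume: 37,600 US gal × 3.785 L/gal = 142,316 L.
(a) Chlorine deficit: 9.7 − 1.5 = 8.2 ppm = 8.2 mg/L as Cl₂.
(a) Cl₂ equivalent needed: 8.2 mg/L × 142,316 L = 1,167,000 mg = 1167 g.
(a) Product at 58.8% available chlorine: 1167 / 0.588 = 1985 g.

(b) Volume: 213,000 US gal × 3.785 L/gal = 806,205 L.
(b) Hardness to add: (302 − 191) = 111 mg/L as CaCO₃ × 806,205 L = 89,490 g as CaCO₃.
(b) Moles of Ca²⁺ (1 mol Ca²⁺ ≡ 1 mol CaCO₃): 89,490 / 100.1 g/mol = 894 mol.
(b) Mass of CaCl₂: 894 × 111 = 99,230 g.

(a) 1.98 kg; (b) 99.2 kg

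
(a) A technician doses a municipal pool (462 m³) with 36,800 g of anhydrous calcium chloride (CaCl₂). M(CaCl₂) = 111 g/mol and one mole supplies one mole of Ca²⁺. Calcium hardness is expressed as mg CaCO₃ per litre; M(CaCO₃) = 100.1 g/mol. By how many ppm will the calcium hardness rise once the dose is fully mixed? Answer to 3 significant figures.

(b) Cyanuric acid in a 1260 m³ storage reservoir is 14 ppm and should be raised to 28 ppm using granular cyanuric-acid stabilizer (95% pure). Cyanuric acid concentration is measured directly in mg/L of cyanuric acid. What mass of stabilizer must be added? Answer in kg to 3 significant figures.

(a) Volume: 462 m³ = 462,000 L.
(a) Moles of Ca²⁺: 36,800 g ÷ 111 g/mol = 331.5 mol.
(a) As CaCO₃: 331.5 mol × 100.1 g/mol = 33,190 g.
(a) Rise: 33,190 g / 462,000 L × 1000 = 71.83 mg/L.

(b) Volume: 1260 m³ = 1,260,000 L.
(b) CYA to add: (28 − 14) = 14 mg/L × 1,260,000 L = 17,640 g cyanuric acid.
(b) At 95% purity: 17,640 / 0.95 = 18,570 g product.

(a) 71.8 ppm; (b) 18.6 kg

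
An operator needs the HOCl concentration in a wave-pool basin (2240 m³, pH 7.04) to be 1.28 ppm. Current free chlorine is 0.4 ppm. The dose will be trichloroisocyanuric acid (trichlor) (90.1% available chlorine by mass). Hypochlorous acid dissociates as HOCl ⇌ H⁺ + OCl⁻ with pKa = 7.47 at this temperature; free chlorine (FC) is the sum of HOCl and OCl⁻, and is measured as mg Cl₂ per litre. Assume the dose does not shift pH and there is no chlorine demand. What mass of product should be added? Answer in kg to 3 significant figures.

3.37 kg

Volume: 2240 m³ = 2,240,000 L.
[OCl⁻]/[HOCl] = 10^(pH − pKa) = 10^(7.04 − 7.47) = 0.3715; fraction as HOCl = 1/(1 + 0.3715) = 0.7291.
Free chlorine required for 1.28 ppm HOCl: 1.28 / 0.7291 = 1.756 ppm.
FC to add: 1.756 − 0.4 = 1.356 mg/L as Cl₂.
Cl₂ equivalent: 1.356 mg/L × 2,240,000 L = 3036 g.
Product at 90.1% available Cl: 3036 / 0.901 = 3370 g.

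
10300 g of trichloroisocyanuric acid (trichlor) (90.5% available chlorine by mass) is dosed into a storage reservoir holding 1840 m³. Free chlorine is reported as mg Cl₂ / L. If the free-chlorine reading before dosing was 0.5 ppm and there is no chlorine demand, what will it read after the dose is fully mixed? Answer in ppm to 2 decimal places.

5.57 ppm

Volume: 1840 m³ = 1,840,000 L.
Available chlorine delivered: 10,300 g × 0.905 = 9322 g as Cl₂.
Concentration rise: 9322 g / 1,840,000 L = 5.066 mg/L = 5.07 ppm.
Final FC: 0.5 + 5.07 = 5.57 ppm.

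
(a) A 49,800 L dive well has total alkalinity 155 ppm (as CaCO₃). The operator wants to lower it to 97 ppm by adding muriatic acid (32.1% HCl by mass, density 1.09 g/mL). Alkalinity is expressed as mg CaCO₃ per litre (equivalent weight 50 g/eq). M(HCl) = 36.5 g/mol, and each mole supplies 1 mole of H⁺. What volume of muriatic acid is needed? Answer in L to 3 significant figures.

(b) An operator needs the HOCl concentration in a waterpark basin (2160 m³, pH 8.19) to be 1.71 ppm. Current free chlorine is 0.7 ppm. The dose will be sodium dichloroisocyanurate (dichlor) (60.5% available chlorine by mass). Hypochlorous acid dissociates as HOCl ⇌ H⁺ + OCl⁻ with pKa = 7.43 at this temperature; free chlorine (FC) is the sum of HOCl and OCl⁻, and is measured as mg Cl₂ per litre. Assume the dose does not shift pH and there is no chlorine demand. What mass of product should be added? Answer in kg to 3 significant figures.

(a) Alkalinity to neutralize: (155 − 97) = 58 mg/L as CaCO₃ × 49,800 L = 2888 g as CaCO₃.
(a) Equivalents of H⁺ required: 2888 ÷ 50 g/eq = 57.77 eq = 57.77 mol HCl.
(a) Mass of HCl: 57.77 × 36.5 = 2109 g.
(a) Mass of 32.1% solution: 2109 / 0.321 = 6569 g.
(a) Volume: 6569 g ÷ 1.09 g/mL = 6026 mL.

(b) Volume: 2160 m³ = 2,160,000 L.
(b) [OCl⁻]/[HOCl] = 10^(pH − pKa) = 10^(8.19 − 7.43) = 5.754; fraction as HOCl = 1/(1 + 5.754) = 0.1481.
(b) Free chlorine required for 1.71 ppm HOCl: 1.71 / 0.1481 = 11.55 ppm.
(b) FC to add: 11.55 − 0.7 = 10.85 mg/L as Cl₂.
(b) Cl₂ equivalent: 10.85 mg/L × 2,160,000 L = 23,440 g.
(b) Product at 60.5% available Cl: 23,440 / 0.605 = 38,740 g.

(a) 6.03 L; (b) 38.7 kg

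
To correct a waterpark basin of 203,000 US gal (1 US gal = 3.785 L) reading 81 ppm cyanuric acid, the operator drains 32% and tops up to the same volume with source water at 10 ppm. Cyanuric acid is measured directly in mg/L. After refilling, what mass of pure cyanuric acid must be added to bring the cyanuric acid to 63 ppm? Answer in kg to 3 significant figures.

3.63 kg

Volume: 203,000 US gal × 3.785 L/gal = 768,355 L.
After draining 32% and refilling: 81 × 0.68 + 10 × 0.32 = 58.28 ppm.
Deficit to target: 63 − 58.28 = 4.72 mg/L.
Mass: 4.72 mg/L × 768,355 L = 3627 g cyanuric acid.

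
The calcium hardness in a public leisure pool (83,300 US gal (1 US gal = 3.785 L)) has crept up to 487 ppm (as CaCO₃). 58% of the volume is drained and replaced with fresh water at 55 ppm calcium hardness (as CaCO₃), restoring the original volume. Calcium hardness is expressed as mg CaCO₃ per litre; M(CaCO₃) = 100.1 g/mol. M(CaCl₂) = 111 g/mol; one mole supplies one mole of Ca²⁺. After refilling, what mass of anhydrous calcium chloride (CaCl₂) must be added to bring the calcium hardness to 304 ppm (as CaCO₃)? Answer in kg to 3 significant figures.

Volume: 83,300 US gal × 3.785 L/gal = 315,290 L.
After draining 58% and refilling: 487 × 0.42 + 55 × 0.58 = 236.44 ppm.
Deficit to target: 304 − 236.44 = 67.56 mg/L.
As CaCO₃: 67.56 mg/L × 315,290 L = 21,300 g; ÷ 100.1 = 212.8 mol Ca²⁺.
Mass: 212.8 × 111 = 23,620 g.

23.6 kg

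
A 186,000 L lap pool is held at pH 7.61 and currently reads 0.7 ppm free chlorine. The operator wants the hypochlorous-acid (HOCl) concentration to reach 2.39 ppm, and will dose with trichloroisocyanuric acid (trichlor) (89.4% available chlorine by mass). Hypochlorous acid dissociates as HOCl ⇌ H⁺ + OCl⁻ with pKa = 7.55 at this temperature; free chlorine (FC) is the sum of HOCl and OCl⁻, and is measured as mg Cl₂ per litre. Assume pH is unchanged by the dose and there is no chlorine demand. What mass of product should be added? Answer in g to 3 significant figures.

923 g

[OCl⁻]/[HOCl] = 10^(pH − pKa) = 10^(7.61 − 7.55) = 1.148; fraction as HOCl = 1/(1 + 1.148) = 0.4655.
Free chlorine required for 2.39 ppm HOCl: 2.39 / 0.4655 = 5.134 ppm.
FC to add: 5.134 − 0.7 = 4.434 mg/L as Cl₂.
Cl₂ equivalent: 4.434 mg/L × 186,000 L = 824.7 g.
Product at 89.4% available Cl: 824.7 / 0.894 = 922.5 g.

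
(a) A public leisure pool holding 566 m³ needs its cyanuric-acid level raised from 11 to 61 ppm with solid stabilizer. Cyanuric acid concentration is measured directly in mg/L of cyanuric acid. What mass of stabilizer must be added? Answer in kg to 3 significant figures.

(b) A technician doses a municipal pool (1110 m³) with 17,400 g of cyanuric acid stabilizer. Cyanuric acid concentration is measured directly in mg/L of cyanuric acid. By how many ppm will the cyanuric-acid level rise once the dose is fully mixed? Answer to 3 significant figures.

(a) 28.3 kg; (b) 15.7 ppm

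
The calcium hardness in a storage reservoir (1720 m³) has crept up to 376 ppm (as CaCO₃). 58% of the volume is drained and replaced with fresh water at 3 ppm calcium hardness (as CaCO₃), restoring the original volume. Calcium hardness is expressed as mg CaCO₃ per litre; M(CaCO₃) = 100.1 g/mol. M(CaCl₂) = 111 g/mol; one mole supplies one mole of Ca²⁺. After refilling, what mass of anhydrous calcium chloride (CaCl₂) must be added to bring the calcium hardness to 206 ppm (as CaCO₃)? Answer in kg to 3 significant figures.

Volume: 1720 m³ = 1,720,000 L.
After draining 58% and refilling: 376 × 0.42 + 3 × 0.58 = 159.66 ppm.
Deficit to target: 206 − 159.66 = 46.34 mg/L.
As CaCO₃: 46.34 mg/L × 1,720,000 L = 79,700 g; ÷ 100.1 = 796.3 mol Ca²⁺.
Mass: 796.3 × 111 = 88,380 g.

88.4 kg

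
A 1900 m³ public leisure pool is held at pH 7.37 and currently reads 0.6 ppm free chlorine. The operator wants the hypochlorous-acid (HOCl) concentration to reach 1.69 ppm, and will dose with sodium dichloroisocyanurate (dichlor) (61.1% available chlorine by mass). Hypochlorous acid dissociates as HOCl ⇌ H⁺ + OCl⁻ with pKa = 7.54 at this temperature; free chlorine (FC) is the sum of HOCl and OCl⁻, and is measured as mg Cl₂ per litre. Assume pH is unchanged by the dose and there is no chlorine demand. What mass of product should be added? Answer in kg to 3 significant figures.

6.94 kg

Volume: 1900 m³ = 1,900,000 L.
[OCl⁻]/[HOCl] = 10^(pH − pKa) = 10^(7.37 − 7.54) = 0.6761; fraction as HOCl = 1/(1 + 0.6761) = 0.5966.
Free chlorine required for 1.69 ppm HOCl: 1.69 / 0.5966 = 2.833 ppm.
FC to add: 2.833 − 0.6 = 2.233 mg/L as Cl₂.
Cl₂ equivalent: 2.233 mg/L × 1,900,000 L = 4242 g.
Product at 61.1% available Cl: 4242 / 0.611 = 6943 g.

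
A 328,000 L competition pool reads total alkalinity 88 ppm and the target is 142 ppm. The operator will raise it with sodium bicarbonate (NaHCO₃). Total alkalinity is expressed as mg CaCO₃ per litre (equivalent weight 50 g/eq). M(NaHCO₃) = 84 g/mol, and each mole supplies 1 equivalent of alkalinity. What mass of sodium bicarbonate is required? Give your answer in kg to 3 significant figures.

29.8 kg

Alkalinity to add: (142 − 88) = 54 mg/L as CaCO₃ × 328,000 L = 17,710 g as CaCO₃.
Equivalents: 17,710 g ÷ 50 g/eq = 354.2 eq.
NaHCO₃ supplies 1 eq per mole → 354.2 mol.
Mass: 354.2 mol × 84 g/mol = 29,760 g.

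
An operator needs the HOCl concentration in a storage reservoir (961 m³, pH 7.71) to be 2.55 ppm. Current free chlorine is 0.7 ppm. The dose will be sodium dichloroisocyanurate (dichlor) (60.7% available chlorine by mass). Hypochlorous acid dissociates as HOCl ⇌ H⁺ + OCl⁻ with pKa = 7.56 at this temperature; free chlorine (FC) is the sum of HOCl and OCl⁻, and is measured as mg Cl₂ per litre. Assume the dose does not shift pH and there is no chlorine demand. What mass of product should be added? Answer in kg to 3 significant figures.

Volume: 961 m³ = 961,000 L.
[OCl⁻]/[HOCl] = 10^(pH − pKa) = 10^(7.71 − 7.56) = 1.413; fraction as HOCl = 1/(1 + 1.413) = 0.4145.
Free chlorine required for 2.55 ppm HOCl: 2.55 / 0.4145 = 6.152 ppm.
FC to add: 6.152 − 0.7 = 5.452 mg/L as Cl₂.
Cl₂ equivalent: 5.452 mg/L × 961,000 L = 5239 g.
Product at 60.7% available Cl: 5239 / 0.607 = 8632 g.

8.63 kg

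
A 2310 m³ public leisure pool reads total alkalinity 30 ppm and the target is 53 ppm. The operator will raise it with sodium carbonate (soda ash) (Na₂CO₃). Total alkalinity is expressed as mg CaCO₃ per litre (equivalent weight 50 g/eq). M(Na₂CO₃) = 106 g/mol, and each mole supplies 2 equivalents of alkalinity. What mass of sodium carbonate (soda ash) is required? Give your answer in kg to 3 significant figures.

Volume: 2310 m³ = 2,310,000 L.
Alkalinity to add: (53 − 30) = 23 mg/L as CaCO₃ × 2,310,000 L = 53,130 g as CaCO₃.
Equivalents: 53,130 g ÷ 50 g/eq = 1063 eq.
Each mole of Na₂CO₃ supplies 2 eq, so 1063 / 2 = 531.3 mol.
Mass: 531.3 mol × 106 g/mol = 56,320 g.

56.3 kg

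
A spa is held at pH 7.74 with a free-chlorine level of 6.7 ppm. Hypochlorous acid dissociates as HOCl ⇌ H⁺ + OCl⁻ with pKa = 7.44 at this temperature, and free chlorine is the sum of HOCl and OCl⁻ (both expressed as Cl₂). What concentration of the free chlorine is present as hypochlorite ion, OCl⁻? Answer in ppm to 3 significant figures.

[OCl⁻]/[HOCl] = 10^(pH − pKa) = 10^(7.74 − 7.44) = 10^0.30 = 1.995.
Fraction as HOCl = 1 / (1 + 1.995) = 0.3339.
OCl⁻ = (1 − 0.3339) × 6.7 ppm = 4.463 ppm.

4.46 ppm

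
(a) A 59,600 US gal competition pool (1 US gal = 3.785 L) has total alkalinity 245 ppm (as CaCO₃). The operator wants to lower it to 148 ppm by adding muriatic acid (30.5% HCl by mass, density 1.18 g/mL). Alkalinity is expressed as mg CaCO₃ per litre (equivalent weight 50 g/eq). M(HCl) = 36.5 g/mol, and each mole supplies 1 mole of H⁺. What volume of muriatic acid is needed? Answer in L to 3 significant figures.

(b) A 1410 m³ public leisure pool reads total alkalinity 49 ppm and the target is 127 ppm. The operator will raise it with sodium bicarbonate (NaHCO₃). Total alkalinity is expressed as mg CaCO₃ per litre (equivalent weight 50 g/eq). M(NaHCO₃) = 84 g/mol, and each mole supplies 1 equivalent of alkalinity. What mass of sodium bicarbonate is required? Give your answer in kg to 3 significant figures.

(a) Volume: 59,600 US gal × 3.785 L/gal = 225,586 L.
(a) Alkalinity to neutralize: (245 − 148) = 97 mg/L as CaCO₃ × 225,586 L = 21,880 g as CaCO₃.
(a) Equivalents of H⁺ required: 21,880 ÷ 50 g/eq = 437.6 eq = 437.6 mol HCl.
(a) Mass of HCl: 437.6 × 36.5 = 15,970 g.
(a) Mass of 30.5% solution: 15,970 / 0.305 = 52,370 g.
(a) Volume: 52,370 g ÷ 1.18 g/mL = 44,380 mL.

(b) Volume: 1410 m³ = 1,410,000 L.
(b) Alkalinity to add: (127 − 49) = 78 mg/L as CaCO₃ × 1,410,000 L = 110,000 g as CaCO₃.
(b) Equivalents: 110,000 g ÷ 50 g/eq = 2200 eq.
(b) NaHCO₃ supplies 1 eq per mole → 2200 mol.
(b) Mass: 2200 mol × 84 g/mol = 184,800 g.

(a) 44.4 L; (b) 185 kg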